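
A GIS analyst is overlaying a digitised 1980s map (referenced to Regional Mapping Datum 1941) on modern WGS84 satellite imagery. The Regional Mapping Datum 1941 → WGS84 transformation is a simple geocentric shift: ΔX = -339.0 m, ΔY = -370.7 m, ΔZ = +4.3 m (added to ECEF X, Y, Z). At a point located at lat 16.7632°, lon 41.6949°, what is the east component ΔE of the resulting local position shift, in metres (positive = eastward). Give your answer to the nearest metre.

ΔE = -51 m

At φ = 16.7632°, λ = 41.6949°: sin φ = 0.288417, cos φ = 0.957505, sin λ = 0.665164, cos λ = 0.746697.
ΔE = −sin λ·ΔX + cos λ·ΔY = −(0.665164)·(-339.0) + (0.746697)·(-370.7) = -51.31 m.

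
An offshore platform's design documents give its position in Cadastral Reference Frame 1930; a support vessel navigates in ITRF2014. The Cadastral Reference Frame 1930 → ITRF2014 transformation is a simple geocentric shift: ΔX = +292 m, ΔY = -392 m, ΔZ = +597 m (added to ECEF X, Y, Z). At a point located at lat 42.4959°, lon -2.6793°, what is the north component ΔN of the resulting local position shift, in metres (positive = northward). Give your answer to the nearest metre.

ΔN = 231 m

The local north axis is (−sin φ cos λ, −sin φ sin λ, cos φ), giving ΔN = -197.041 − 12.379 + 440.183 = 230.76 m.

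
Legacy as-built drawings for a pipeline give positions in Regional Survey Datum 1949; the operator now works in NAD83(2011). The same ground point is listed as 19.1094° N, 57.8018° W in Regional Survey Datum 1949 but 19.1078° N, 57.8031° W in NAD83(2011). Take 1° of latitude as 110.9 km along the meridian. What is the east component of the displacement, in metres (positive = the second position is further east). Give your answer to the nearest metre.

Δφ = 19.1078° − 19.1094° = -0.0016°; Δλ = -57.8031° − -57.8018° = -0.0013°.
ΔN = Δφ × 110900 = -177.4 m; ΔE = Δλ × 110900 × cos(19.1094°) = -0.0013 × 110900 × 0.944895 = -136.2 m.

ΔE = -136 m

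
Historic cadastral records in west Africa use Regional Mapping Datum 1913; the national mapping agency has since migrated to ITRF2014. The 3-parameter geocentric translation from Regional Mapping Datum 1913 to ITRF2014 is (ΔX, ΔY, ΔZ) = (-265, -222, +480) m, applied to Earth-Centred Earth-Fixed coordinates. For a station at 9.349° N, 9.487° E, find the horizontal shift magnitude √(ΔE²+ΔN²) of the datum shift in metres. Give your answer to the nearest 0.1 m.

At φ = 9.349°, λ = 9.487°: sin φ = 0.162448, cos φ = 0.986717, sin λ = 0.164824, cos λ = 0.986323.
ΔE = −sin λ·ΔX + cos λ·ΔY = −(0.164824)·(-265) + (0.986323)·(-222) = -175.29 m.
ΔN = −sin φ cos λ·ΔX − sin φ sin λ·ΔY + cos φ·ΔZ = −(0.162448)(0.986323)(-265) − (0.162448)(0.164824)(-222) + (0.986717)(480) = 522.03 m.
Horizontal magnitude = √(ΔE² + ΔN²) = √((-175.29)² + 522.03²) = 550.67 m.

550.7 m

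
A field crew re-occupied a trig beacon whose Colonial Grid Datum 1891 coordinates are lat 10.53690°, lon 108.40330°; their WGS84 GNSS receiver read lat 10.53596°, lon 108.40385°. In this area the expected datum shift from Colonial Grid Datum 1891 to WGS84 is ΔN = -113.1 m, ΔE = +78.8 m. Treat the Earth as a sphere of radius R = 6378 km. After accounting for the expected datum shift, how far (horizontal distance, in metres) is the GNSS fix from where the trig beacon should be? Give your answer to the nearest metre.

20 m

Observed coordinate differences: Δφ = -0.00094°, Δλ = +0.00055°.
Converting to metres (1° lat = 111317 m, cos φ = 0.983137): observed ΔN = -104.6 m, observed ΔE = 60.2 m.
Subtracting the expected shift leaves a residual of -104.6 − (-113.1) = 8.5 m north and 60.2 − (78.8) = -18.6 m east.
Residual distance = √(8.5² + (-18.6)²) = 20.4 m.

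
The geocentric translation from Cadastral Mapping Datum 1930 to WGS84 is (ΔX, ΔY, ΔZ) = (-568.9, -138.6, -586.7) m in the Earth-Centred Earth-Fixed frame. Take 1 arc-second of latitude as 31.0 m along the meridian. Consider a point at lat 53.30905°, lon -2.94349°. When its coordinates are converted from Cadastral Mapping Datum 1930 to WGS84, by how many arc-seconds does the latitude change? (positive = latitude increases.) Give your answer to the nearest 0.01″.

Δφ = 3.20″

sin φ = 0.801870, cos φ = 0.597498, sin λ = -0.051351, cos λ = 0.998681.
North component: ΔN = −sin φ cos λ·ΔX − sin φ sin λ·ΔY + cos φ·ΔZ = −(0.801870)(0.998681)(-568.9) − (0.801870)(-0.051351)(-138.6) + (0.597498)(-586.7) = 99.32 m.
1° of latitude spans 3600 × 31.00 = 111600 m, so Δφ = 99.32 / 111600 × 3600 = 3.204″.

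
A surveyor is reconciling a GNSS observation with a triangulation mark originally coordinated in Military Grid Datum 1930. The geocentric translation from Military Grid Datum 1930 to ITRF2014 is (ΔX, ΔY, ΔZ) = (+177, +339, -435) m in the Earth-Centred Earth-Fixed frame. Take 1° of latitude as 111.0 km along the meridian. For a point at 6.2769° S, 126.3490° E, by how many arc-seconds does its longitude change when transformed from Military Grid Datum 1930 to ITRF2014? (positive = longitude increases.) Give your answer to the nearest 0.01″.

Δλ = -11.21″

sin φ = -0.109334, cos φ = 0.994005, sin λ = 0.805422, cos λ = -0.592702.
East component: ΔE = −sin λ·ΔX + cos λ·ΔY = −(0.805422)(177) + (-0.592702)(339) = -343.49 m.
1° of latitude spans 111000 m; at latitude φ, 1° of longitude spans that × cos φ = 110334.6 m, so Δλ = -343.49 / 110334.6 × 3600 = -11.207″.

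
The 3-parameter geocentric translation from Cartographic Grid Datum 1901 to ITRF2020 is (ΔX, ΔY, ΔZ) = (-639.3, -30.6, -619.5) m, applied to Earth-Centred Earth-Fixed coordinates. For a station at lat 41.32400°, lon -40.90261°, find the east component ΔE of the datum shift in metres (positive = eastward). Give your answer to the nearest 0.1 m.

The local east axis at (φ, λ) is (−sin λ, cos λ, 0), so ΔE = −sin(-40.90261°)·(-639.3) + cos(-40.90261°)·(-30.6) = -441.73 m.

ΔE = -441.7 m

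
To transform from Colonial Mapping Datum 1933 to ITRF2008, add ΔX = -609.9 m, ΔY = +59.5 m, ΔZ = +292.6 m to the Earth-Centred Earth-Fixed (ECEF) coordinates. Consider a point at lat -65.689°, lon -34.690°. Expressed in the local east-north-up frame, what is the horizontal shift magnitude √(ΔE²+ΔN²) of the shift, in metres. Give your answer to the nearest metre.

At φ = -65.689°, λ = -34.690°: sin φ = -0.911324, cos φ = 0.411689, sin λ = -0.569136, cos λ = 0.822243.
ΔE = −sin λ·ΔX + cos λ·ΔY = −(-0.569136)·(-609.9) + (0.822243)·(59.5) = -298.19 m.
ΔN = −sin φ cos λ·ΔX − sin φ sin λ·ΔY + cos φ·ΔZ = −(-0.911324)(0.822243)(-609.9) − (-0.911324)(-0.569136)(59.5) + (0.411689)(292.6) = -367.42 m.
Horizontal magnitude = √(ΔE² + ΔN²) = √((-298.19)² + (-367.42)²) = 473.20 m.

473 m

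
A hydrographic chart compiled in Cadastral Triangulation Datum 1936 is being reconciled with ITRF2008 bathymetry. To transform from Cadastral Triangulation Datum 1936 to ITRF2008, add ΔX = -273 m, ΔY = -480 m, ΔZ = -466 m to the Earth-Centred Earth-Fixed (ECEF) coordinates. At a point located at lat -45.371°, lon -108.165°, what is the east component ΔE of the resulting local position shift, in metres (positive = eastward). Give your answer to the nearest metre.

At φ = -45.371°, λ = -108.165°: sin φ = -0.711671, cos φ = 0.702513, sin λ = -0.950163, cos λ = -0.311755.
ΔE = −sin λ·ΔX + cos λ·ΔY = −(-0.950163)·(-273) + (-0.311755)·(-480) = -109.75 m.

ΔE = -110 m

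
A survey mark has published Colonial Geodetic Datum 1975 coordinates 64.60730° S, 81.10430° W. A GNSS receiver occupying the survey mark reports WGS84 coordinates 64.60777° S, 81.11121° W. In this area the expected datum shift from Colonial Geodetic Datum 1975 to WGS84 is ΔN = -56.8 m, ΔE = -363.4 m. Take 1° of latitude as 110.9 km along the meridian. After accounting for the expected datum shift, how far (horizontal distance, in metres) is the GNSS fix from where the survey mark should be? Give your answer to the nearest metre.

Observed coordinate differences: Δφ = -0.00047°, Δλ = -0.00691°.
Converting to metres (1° lat = 110900 m, cos φ = 0.428820): observed ΔN = -52.1 m, observed ΔE = -328.6 m.
Subtracting the expected shift leaves a residual of -52.1 − (-56.8) = 4.7 m north and -328.6 − (-363.4) = 34.8 m east.
Residual distance = √(4.7² + 34.8²) = 35.1 m.

35 m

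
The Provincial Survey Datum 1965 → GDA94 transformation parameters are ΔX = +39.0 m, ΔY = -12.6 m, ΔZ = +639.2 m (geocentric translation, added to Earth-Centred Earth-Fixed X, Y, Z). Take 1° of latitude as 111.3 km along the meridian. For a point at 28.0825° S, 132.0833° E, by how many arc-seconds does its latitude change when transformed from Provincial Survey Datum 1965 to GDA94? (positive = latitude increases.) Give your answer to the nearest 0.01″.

sin φ = -0.470742, cos φ = 0.882271, sin λ = 0.742171, cos λ = -0.670210.
North component: ΔN = −sin φ cos λ·ΔX − sin φ sin λ·ΔY + cos φ·ΔZ = −(-0.470742)(-0.670210)(39.0) − (-0.470742)(0.742171)(-12.6) + (0.882271)(639.2) = 547.24 m.
1° of latitude spans 111300 m, so Δφ = 547.24 / 111300 × 3600 = 17.701″.

Δφ = 17.70″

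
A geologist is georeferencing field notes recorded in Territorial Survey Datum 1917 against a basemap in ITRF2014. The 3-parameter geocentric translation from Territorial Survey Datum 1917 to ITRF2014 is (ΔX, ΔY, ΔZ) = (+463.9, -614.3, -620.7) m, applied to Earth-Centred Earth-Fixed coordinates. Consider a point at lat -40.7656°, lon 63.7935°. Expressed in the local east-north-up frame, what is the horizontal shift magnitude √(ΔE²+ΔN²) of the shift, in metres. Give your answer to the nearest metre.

At φ = -40.7656°, λ = 63.7935°: sin φ = -0.652966, cos φ = 0.757387, sin λ = 0.897208, cos λ = 0.441608.
ΔE = −sin λ·ΔX + cos λ·ΔY = −(0.897208)·(463.9) + (0.441608)·(-614.3) = -687.49 m.
ΔN = −sin φ cos λ·ΔX − sin φ sin λ·ΔY + cos φ·ΔZ = −(-0.652966)(0.441608)(463.9) − (-0.652966)(0.897208)(-614.3) + (0.757387)(-620.7) = -696.23 m.
Horizontal magnitude = √(ΔE² + ΔN²) = √((-687.49)² + (-696.23)²) = 978.46 m.

978 m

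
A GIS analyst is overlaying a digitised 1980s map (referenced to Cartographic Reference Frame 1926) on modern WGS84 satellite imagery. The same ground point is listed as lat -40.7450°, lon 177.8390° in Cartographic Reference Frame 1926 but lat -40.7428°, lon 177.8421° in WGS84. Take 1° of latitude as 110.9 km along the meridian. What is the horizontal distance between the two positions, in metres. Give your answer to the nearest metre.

Δφ = -40.7428° − -40.7450° = +0.0022°; Δλ = 177.8421° − 177.8390° = +0.0031°.
ΔN = Δφ × 110900 = 244.0 m; ΔE = Δλ × 110900 × cos(-40.7450°) = +0.0031 × 110900 × 0.757622 = 260.5 m.
Distance = √(ΔE² + ΔN²) = √(260.5² + 244.0²) = 356.9 m.

357 m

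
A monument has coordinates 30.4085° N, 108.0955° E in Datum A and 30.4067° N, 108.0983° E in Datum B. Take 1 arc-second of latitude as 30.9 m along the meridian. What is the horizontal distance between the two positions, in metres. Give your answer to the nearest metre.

Δφ = 30.4067° − 30.4085° = -0.0018°; Δλ = 108.0983° − 108.0955° = +0.0028°.
1° of latitude = 3600 × 30.90 = 111240 m.
ΔN = Δφ × 111240 = -200.2 m; ΔE = Δλ × 111240 × cos(30.4085°) = +0.0028 × 111240 × 0.862439 = 268.6 m.
Distance = √(ΔE² + ΔN²) = √(268.6² + (-200.2)²) = 335.0 m.

335 m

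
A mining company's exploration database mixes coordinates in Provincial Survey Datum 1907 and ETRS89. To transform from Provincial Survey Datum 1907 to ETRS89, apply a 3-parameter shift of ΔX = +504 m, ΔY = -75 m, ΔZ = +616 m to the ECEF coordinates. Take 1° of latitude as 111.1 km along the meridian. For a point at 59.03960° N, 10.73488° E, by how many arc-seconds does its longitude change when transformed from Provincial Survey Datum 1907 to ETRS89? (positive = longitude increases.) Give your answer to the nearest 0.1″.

Δλ = -10.6″

sin φ = 0.857523, cos φ = 0.514446, sin λ = 0.186265, cos λ = 0.982500.
East component: ΔE = −sin λ·ΔX + cos λ·ΔY = −(0.186265)(504) + (0.982500)(-75) = -167.56 m.
1° of latitude spans 111100 m; at latitude φ, 1° of longitude spans that × cos φ = 57154.9 m, so Δλ = -167.56 / 57154.9 × 3600 = -10.554″.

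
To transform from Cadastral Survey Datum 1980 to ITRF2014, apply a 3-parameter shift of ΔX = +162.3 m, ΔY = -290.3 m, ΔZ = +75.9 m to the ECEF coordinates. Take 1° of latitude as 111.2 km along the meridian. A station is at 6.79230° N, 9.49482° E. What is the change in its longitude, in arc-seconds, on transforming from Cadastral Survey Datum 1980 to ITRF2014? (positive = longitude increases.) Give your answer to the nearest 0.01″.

sin φ = 0.118271, cos φ = 0.992981, sin λ = 0.164958, cos λ = 0.986301.
East component: ΔE = −sin λ·ΔX + cos λ·ΔY = −(0.164958)(162.3) + (0.986301)(-290.3) = -313.10 m.
1° of latitude spans 111200 m; at latitude φ, 1° of longitude spans that × cos φ = 110419.5 m, so Δλ = -313.10 / 110419.5 × 3600 = -10.208″.

Δλ = -10.21″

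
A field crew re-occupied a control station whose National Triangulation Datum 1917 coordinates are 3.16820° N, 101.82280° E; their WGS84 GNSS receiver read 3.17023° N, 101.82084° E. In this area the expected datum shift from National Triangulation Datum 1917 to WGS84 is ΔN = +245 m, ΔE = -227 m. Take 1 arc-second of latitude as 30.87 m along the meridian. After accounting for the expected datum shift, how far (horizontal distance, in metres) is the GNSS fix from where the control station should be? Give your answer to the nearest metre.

Observed coordinate differences: Δφ = +0.00203°, Δλ = -0.00196°.
Converting to metres (1° lat = 111132 m, cos φ = 0.998472): observed ΔN = 225.6 m, observed ΔE = -217.5 m.
Subtracting the expected shift leaves a residual of 225.6 − (245) = -19.4 m north and -217.5 − (-227) = 9.5 m east.
Residual distance = √((-19.4)² + 9.5²) = 21.6 m.

22 m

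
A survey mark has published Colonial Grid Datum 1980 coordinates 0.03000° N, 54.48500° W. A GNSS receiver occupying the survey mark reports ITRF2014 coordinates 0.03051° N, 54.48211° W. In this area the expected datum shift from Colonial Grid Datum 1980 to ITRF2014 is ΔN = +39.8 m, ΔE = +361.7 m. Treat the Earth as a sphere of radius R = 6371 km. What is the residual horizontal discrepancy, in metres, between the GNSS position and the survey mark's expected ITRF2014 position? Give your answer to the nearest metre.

Observed coordinate differences: Δφ = +0.00051°, Δλ = +0.00289°.
Converting to metres (1° lat = 111195 m, cos φ = 1.000000): observed ΔN = 56.7 m, observed ΔE = 321.4 m.
Subtracting the expected shift leaves a residual of 56.7 − (39.8) = 16.9 m north and 321.4 − (361.7) = -40.3 m east.
Residual distance = √(16.9² + (-40.3)²) = 43.7 m.

44 m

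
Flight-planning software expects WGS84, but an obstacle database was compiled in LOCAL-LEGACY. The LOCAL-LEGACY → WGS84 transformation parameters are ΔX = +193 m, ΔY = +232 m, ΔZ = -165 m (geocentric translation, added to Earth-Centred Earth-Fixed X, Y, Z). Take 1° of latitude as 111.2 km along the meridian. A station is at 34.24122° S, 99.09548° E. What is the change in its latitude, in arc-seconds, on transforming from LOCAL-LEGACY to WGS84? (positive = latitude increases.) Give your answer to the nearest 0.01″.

Δφ = -0.80″

sin φ = -0.562678, cos φ = 0.826676, sin λ = 0.987426, cos λ = -0.158080.
North component: ΔN = −sin φ cos λ·ΔX − sin φ sin λ·ΔY + cos φ·ΔZ = −(-0.562678)(-0.158080)(193) − (-0.562678)(0.987426)(232) + (0.826676)(-165) = -24.67 m.
1° of latitude spans 111200 m, so Δφ = -24.67 / 111200 × 3600 = -0.799″.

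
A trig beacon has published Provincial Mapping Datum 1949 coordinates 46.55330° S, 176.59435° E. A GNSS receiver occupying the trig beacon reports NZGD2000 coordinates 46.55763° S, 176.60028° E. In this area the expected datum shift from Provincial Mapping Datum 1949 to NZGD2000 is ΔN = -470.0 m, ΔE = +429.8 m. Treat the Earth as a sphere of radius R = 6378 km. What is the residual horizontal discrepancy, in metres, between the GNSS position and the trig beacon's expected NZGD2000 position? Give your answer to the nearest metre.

Observed coordinate differences: Δφ = -0.00433°, Δλ = +0.00593°.
Converting to metres (1° lat = 111317 m, cos φ = 0.687679): observed ΔN = -482.0 m, observed ΔE = 453.9 m.
Subtracting the expected shift leaves a residual of -482.0 − (-470.0) = -12.0 m north and 453.9 − (429.8) = 24.1 m east.
Residual distance = √((-12.0)² + 24.1²) = 27.0 m.

27 m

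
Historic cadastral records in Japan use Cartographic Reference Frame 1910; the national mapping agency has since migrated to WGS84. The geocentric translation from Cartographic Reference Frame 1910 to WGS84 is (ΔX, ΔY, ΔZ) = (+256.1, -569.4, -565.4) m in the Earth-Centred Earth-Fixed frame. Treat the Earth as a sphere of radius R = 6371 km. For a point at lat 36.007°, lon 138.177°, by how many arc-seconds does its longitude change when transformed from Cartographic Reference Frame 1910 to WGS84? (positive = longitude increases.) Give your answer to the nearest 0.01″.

Δλ = 10.15″

sin φ = 0.587884, cos φ = 0.808945, sin λ = 0.666832, cos λ = -0.745208.
East component: ΔE = −sin λ·ΔX + cos λ·ΔY = −(0.666832)(256.1) + (-0.745208)(-569.4) = 253.55 m.
1° of latitude spans πR/180 = 111195 m; at latitude φ, 1° of longitude spans that × cos φ = 89950.6 m, so Δλ = 253.55 / 89950.6 × 3600 = 10.147″.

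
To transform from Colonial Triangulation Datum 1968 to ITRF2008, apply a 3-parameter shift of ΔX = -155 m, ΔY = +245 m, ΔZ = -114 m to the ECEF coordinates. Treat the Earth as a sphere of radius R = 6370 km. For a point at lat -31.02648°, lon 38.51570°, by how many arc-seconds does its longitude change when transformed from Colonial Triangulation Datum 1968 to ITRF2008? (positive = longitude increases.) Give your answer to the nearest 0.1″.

Δλ = 10.9″

sin φ = -0.515434, cos φ = 0.856929, sin λ = 0.622729, cos λ = 0.782438.
East component: ΔE = −sin λ·ΔX + cos λ·ΔY = −(0.622729)(-155) + (0.782438)(245) = 288.22 m.
1° of latitude spans πR/180 = 111177 m; at latitude φ, 1° of longitude spans that × cos φ = 95271.2 m, so Δλ = 288.22 / 95271.2 × 3600 = 10.891″.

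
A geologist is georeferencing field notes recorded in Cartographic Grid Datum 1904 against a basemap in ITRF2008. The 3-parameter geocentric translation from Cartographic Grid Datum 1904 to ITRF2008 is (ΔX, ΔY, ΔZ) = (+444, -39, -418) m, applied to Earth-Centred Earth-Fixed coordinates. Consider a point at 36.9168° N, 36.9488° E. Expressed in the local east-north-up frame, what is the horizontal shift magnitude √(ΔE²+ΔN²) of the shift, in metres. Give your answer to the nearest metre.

At φ = 36.9168°, λ = 36.9488°: sin φ = 0.600655, cos φ = 0.799509, sin λ = 0.601101, cos λ = 0.799173.
ΔE = −sin λ·ΔX + cos λ·ΔY = −(0.601101)·(444) + (0.799173)·(-39) = -298.06 m.
ΔN = −sin φ cos λ·ΔX − sin φ sin λ·ΔY + cos φ·ΔZ = −(0.600655)(0.799173)(444) − (0.600655)(0.601101)(-39) + (0.799509)(-418) = -533.25 m.
Horizontal magnitude = √(ΔE² + ΔN²) = √((-298.06)² + (-533.25)²) = 610.89 m.

611 m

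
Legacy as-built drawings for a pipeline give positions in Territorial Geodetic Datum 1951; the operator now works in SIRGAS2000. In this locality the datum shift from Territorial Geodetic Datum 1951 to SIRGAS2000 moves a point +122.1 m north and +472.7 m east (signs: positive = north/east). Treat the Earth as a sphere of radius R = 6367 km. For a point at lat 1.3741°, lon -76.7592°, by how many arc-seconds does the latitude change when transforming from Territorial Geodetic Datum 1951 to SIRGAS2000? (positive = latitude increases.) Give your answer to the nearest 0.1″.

On a sphere of radius R, 1 rad of latitude = R, so Δφ = ΔN / R = 122.1 / 6367000 = 1.9177e-05 rad = 3.956″.

Δφ = 4.0″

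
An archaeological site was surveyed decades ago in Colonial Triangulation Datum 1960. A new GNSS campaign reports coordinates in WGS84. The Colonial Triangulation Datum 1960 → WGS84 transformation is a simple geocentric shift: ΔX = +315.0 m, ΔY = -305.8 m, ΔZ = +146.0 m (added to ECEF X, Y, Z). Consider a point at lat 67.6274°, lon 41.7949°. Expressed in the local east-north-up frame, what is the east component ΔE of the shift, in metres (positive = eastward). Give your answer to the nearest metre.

ΔE = -438 m

The local east axis at (φ, λ) is (−sin λ, cos λ, 0), so ΔE = −sin(41.7949°)·315.0 + cos(41.7949°)·(-305.8) = -437.92 m.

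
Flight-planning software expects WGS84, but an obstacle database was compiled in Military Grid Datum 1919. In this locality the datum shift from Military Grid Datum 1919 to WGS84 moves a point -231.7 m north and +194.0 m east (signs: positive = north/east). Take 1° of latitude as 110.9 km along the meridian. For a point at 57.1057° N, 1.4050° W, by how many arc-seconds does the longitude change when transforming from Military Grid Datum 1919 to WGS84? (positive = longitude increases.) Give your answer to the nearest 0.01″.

Δλ = 11.60″

At latitude 57.1057°, cos φ = 0.543091.
1° of longitude at this latitude = 110.9 × cos φ = 60.23 km, so Δλ = 194.0 / 60228.8 = 0.0032211° = 11.596″.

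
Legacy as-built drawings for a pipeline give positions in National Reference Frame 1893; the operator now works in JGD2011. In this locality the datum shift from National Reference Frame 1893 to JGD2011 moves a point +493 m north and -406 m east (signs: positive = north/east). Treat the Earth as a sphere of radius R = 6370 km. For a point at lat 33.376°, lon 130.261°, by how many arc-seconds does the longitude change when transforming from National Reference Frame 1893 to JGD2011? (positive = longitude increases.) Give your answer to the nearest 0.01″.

At latitude 33.376°, cos φ = 0.835078.
One radian of longitude at latitude φ spans R cos φ, so Δλ = ΔE / (R cos φ) = -406.0 / (6370000 × 0.835078) = -7.6324e-05 rad = -15.743″.

Δλ = -15.74″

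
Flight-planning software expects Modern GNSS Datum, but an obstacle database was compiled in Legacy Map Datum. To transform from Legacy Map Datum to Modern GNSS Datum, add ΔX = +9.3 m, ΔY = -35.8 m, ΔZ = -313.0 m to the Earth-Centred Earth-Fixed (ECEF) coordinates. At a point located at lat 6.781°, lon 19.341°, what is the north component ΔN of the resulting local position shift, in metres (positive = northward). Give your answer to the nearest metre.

ΔN = -310 m

The local north axis is (−sin φ cos λ, −sin φ sin λ, cos φ), giving ΔN = -1.036 + 1.400 − 310.810 = -310.45 m.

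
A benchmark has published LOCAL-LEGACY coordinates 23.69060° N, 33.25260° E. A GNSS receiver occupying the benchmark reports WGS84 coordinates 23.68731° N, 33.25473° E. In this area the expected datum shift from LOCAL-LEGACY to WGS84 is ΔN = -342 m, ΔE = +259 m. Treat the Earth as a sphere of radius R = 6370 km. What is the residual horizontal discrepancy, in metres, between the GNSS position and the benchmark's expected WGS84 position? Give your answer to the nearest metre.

Observed coordinate differences: Δφ = -0.00329°, Δλ = +0.00213°.
Converting to metres (1° lat = 111177 m, cos φ = 0.915729): observed ΔN = -365.8 m, observed ΔE = 216.9 m.
Subtracting the expected shift leaves a residual of -365.8 − (-342) = -23.8 m north and 216.9 − (259) = -42.1 m east.
Residual distance = √((-23.8)² + (-42.1)²) = 48.4 m.

48 m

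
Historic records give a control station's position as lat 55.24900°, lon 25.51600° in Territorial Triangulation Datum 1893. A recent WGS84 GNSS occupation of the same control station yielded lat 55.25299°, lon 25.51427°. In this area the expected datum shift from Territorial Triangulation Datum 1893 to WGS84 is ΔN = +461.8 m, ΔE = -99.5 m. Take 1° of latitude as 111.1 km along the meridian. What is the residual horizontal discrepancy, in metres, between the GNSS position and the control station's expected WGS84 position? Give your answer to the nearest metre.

Observed coordinate differences: Δφ = +0.00399°, Δλ = -0.00173°.
Converting to metres (1° lat = 111100 m, cos φ = 0.570011): observed ΔN = 443.3 m, observed ΔE = -109.6 m.
Subtracting the expected shift leaves a residual of 443.3 − (461.8) = -18.5 m north and -109.6 − (-99.5) = -10.1 m east.
Residual distance = √((-18.5)² + (-10.1)²) = 21.1 m.

21 m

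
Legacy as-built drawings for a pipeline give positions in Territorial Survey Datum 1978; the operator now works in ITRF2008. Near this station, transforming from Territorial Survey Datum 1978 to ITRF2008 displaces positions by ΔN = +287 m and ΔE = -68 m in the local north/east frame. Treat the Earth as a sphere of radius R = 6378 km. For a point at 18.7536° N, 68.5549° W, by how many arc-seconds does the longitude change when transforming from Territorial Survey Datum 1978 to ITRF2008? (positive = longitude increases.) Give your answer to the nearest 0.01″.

Δλ = -2.32″

At latitude 18.7536°, cos φ = 0.946910.
One radian of longitude at latitude φ spans R cos φ, so Δλ = ΔE / (R cos φ) = -68.0 / (6378000 × 0.946910) = -1.1259e-05 rad = -2.322″.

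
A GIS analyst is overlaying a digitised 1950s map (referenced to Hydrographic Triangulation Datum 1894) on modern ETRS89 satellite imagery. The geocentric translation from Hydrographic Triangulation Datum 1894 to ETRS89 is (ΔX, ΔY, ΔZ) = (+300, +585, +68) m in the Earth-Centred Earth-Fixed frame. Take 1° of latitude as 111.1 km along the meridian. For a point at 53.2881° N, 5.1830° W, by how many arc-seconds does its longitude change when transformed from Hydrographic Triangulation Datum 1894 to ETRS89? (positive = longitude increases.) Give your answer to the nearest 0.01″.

Δλ = 33.05″

sin φ = 0.801652, cos φ = 0.597792, sin λ = -0.090337, cos λ = 0.995911.
East component: ΔE = −sin λ·ΔX + cos λ·ΔY = −(-0.090337)(300) + (0.995911)(585) = 609.71 m.
1° of latitude spans 111100 m; at latitude φ, 1° of longitude spans that × cos φ = 66414.7 m, so Δλ = 609.71 / 66414.7 × 3600 = 33.049″.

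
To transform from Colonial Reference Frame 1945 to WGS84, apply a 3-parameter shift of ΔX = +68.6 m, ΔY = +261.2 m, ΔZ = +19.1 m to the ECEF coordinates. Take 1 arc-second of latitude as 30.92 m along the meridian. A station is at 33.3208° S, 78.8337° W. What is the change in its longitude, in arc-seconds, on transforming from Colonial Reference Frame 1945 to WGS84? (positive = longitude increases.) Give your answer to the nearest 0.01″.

sin φ = -0.549326, cos φ = 0.835608, sin λ = -0.981069, cos λ = 0.193657.
East component: ΔE = −sin λ·ΔX + cos λ·ΔY = −(-0.981069)(68.6) + (0.193657)(261.2) = 117.88 m.
1° of latitude spans 3600 × 30.92 = 111312 m; at latitude φ, 1° of longitude spans that × cos φ = 93013.2 m, so Δλ = 117.88 / 93013.2 × 3600 = 4.563″.

Δλ = 4.56″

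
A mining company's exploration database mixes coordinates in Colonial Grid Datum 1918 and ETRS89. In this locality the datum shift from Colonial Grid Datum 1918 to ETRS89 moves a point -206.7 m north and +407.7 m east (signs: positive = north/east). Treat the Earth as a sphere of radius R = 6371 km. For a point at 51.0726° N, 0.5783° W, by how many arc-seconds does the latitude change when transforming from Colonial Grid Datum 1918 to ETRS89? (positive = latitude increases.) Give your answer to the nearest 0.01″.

Δφ = -6.69″

On a sphere of radius R, 1 rad of latitude = R, so Δφ = ΔN / R = -206.7 / 6371000 = -3.2444e-05 rad = -6.692″.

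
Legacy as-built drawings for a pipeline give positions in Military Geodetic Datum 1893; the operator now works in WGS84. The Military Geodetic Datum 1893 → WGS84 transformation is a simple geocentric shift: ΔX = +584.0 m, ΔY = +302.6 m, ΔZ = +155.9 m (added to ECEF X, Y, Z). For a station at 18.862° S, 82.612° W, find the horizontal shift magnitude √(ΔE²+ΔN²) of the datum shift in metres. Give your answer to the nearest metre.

623 m

At φ = -18.862°, λ = -82.612°: sin φ = -0.323290, cos φ = 0.946300, sin λ = -0.991698, cos λ = 0.128588.
ΔE = −sin λ·ΔX + cos λ·ΔY = −(-0.991698)·(584.0) + (0.128588)·(302.6) = 618.06 m.
ΔN = −sin φ cos λ·ΔX − sin φ sin λ·ΔY + cos φ·ΔZ = −(-0.323290)(0.128588)(584.0) − (-0.323290)(-0.991698)(302.6) + (0.946300)(155.9) = 74.79 m.
Horizontal magnitude = √(ΔE² + ΔN²) = √(618.06² + 74.79²) = 622.57 m.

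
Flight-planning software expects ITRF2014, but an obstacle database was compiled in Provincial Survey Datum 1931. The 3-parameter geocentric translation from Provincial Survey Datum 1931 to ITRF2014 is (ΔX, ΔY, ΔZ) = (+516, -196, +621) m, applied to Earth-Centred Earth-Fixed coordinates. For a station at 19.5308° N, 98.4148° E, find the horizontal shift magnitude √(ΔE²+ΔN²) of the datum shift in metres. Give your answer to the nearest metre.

The local east axis at (φ, λ) is (−sin λ, cos λ, 0), so ΔE = −sin(98.4148°)·516 + cos(98.4148°)·(-196) = -481.76 m.
The local north axis is (−sin φ cos λ, −sin φ sin λ, cos φ), giving ΔN = 25.244 + 64.820 + 585.269 = 675.33 m.
Horizontal magnitude = √(ΔE² + ΔN²) = √((-481.76)² + 675.33²) = 829.56 m.

830 m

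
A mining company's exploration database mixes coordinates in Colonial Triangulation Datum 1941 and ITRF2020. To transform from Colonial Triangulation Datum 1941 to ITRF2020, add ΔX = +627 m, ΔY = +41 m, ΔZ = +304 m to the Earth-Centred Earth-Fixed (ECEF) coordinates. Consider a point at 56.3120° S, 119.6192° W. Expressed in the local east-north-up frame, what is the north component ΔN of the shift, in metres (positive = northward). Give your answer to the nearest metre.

At φ = -56.3120°, λ = -119.6192°: sin φ = -0.832070, cos φ = 0.554670, sin λ = -0.869329, cos λ = -0.494233.
ΔN = −sin φ cos λ·ΔX − sin φ sin λ·ΔY + cos φ·ΔZ = −(-0.832070)(-0.494233)(627) − (-0.832070)(-0.869329)(41) + (0.554670)(304) = -118.88 m.

ΔN = -119 m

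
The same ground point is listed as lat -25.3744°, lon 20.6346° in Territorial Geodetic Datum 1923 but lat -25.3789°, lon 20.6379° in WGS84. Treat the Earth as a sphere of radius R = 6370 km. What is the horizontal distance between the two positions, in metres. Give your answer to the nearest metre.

600 m

Δφ = -25.3789° − -25.3744° = -0.0045°; Δλ = 20.6379° − 20.6346° = +0.0033°.
1° along a meridian = πR/180 = 111177 m.
ΔN = Δφ × 111177 = -500.3 m; ΔE = Δλ × 111177 × cos(-25.3744°) = +0.0033 × 111177 × 0.903527 = 331.5 m.
Distance = √(ΔE² + ΔN²) = √(331.5² + (-500.3)²) = 600.2 m.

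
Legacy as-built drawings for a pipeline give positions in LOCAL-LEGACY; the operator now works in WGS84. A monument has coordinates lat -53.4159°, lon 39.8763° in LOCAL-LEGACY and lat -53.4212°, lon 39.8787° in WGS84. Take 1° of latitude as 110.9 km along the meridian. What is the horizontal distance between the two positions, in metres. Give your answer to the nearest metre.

609 m

Δφ = -53.4212° − -53.4159° = -0.0053°; Δλ = 39.8787° − 39.8763° = +0.0024°.
ΔN = Δφ × 110900 = -587.8 m; ΔE = Δλ × 110900 × cos(-53.4159°) = +0.0024 × 110900 × 0.596002 = 158.6 m.
Distance = √(ΔE² + ΔN²) = √(158.6² + (-587.8)²) = 608.8 m.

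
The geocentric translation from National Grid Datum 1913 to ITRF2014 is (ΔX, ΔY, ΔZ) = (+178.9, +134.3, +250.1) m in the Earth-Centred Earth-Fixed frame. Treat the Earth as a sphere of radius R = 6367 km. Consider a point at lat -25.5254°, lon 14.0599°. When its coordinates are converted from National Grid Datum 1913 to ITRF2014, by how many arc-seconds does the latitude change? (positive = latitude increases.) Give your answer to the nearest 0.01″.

Δφ = 10.19″

sin φ = -0.430911, cos φ = 0.902394, sin λ = 0.242936, cos λ = 0.970042.
North component: ΔN = −sin φ cos λ·ΔX − sin φ sin λ·ΔY + cos φ·ΔZ = −(-0.430911)(0.970042)(178.9) − (-0.430911)(0.242936)(134.3) + (0.902394)(250.1) = 314.53 m.
1° of latitude spans πR/180 = 111125 m, so Δφ = 314.53 / 111125 × 3600 = 10.189″.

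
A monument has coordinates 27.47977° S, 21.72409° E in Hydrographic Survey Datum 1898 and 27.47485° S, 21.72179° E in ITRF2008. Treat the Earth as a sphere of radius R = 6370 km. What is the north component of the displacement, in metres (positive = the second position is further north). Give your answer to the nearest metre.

Δφ = -27.47485° − -27.47977° = +0.00492°; Δλ = 21.72179° − 21.72409° = -0.00230°.
1° along a meridian = πR/180 = 111177 m.
ΔN = Δφ × 111177 = 547.0 m; ΔE = Δλ × 111177 × cos(-27.47977°) = -0.00230 × 111177 × 0.887174 = -226.9 m.

ΔN = 547 m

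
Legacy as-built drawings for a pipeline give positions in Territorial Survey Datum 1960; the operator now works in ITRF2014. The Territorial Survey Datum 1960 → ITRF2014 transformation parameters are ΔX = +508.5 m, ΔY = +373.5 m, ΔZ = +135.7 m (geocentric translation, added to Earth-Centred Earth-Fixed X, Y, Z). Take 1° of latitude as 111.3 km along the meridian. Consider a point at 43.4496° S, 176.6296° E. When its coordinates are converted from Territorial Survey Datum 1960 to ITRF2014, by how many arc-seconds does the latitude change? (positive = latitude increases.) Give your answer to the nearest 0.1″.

Δφ = -7.6″

sin φ = -0.687716, cos φ = 0.725980, sin λ = 0.058791, cos λ = -0.998270.
North component: ΔN = −sin φ cos λ·ΔX − sin φ sin λ·ΔY + cos φ·ΔZ = −(-0.687716)(-0.998270)(508.5) − (-0.687716)(0.058791)(373.5) + (0.725980)(135.7) = -235.48 m.
1° of latitude spans 111300 m, so Δφ = -235.48 / 111300 × 3600 = -7.617″.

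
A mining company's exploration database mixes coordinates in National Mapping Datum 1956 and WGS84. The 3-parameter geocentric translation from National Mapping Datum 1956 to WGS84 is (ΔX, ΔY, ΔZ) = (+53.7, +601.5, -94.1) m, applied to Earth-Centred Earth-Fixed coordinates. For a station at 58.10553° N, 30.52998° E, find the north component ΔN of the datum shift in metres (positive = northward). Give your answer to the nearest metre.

The local north axis is (−sin φ cos λ, −sin φ sin λ, cos φ), giving ΔN = -39.272 − 259.424 − 49.718 = -348.41 m.

ΔN = -348 m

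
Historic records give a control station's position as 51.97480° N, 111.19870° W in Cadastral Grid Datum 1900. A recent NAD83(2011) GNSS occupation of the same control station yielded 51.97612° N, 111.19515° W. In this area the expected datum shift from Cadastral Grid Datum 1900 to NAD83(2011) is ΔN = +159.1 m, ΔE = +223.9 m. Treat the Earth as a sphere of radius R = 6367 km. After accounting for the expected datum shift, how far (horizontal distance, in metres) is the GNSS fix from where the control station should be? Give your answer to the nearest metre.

Observed coordinate differences: Δφ = +0.00132°, Δλ = +0.00355°.
Converting to metres (1° lat = 111125 m, cos φ = 0.616008): observed ΔN = 146.7 m, observed ΔE = 243.0 m.
Subtracting the expected shift leaves a residual of 146.7 − (159.1) = -12.4 m north and 243.0 − (223.9) = 19.1 m east.
Residual distance = √((-12.4)² + 19.1²) = 22.8 m.

23 m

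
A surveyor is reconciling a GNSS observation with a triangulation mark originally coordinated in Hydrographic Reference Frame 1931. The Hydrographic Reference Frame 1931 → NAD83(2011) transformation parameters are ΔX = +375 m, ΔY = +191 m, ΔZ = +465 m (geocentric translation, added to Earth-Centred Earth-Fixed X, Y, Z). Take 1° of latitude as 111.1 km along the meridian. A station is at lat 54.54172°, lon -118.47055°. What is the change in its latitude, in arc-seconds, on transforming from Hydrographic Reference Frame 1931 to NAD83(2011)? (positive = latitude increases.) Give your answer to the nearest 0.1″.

Δφ = 17.9″

sin φ = 0.814538, cos φ = 0.580110, sin λ = -0.879062, cos λ = -0.476707.
North component: ΔN = −sin φ cos λ·ΔX − sin φ sin λ·ΔY + cos φ·ΔZ = −(0.814538)(-0.476707)(375) − (0.814538)(-0.879062)(191) + (0.580110)(465) = 552.12 m.
1° of latitude spans 111100 m, so Δφ = 552.12 / 111100 × 3600 = 17.891″.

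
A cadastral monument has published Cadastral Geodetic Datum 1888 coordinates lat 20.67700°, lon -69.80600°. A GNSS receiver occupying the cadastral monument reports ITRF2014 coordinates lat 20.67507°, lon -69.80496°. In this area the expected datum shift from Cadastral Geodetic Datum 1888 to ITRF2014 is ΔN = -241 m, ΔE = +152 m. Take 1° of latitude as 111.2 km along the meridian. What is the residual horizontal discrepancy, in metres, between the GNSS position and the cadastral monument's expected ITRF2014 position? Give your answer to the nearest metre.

Observed coordinate differences: Δφ = -0.00193°, Δλ = +0.00104°.
Converting to metres (1° lat = 111200 m, cos φ = 0.935586): observed ΔN = -214.6 m, observed ΔE = 108.2 m.
Subtracting the expected shift leaves a residual of -214.6 − (-241) = 26.4 m north and 108.2 − (152) = -43.8 m east.
Residual distance = √(26.4² + (-43.8)²) = 51.1 m.

51 m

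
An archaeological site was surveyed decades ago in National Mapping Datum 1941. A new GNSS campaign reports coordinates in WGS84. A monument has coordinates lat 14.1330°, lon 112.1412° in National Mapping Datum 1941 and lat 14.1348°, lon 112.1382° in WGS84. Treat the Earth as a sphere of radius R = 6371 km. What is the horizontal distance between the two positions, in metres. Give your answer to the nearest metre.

380 m

Δφ = 14.1348° − 14.1330° = +0.0018°; Δλ = 112.1382° − 112.1412° = -0.0030°.
1° along a meridian = πR/180 = 111195 m.
ΔN = Δφ × 111195 = 200.2 m; ΔE = Δλ × 111195 × cos(14.1330°) = -0.0030 × 111195 × 0.969732 = -323.5 m.
Distance = √(ΔE² + ΔN²) = √((-323.5)² + 200.2²) = 380.4 m.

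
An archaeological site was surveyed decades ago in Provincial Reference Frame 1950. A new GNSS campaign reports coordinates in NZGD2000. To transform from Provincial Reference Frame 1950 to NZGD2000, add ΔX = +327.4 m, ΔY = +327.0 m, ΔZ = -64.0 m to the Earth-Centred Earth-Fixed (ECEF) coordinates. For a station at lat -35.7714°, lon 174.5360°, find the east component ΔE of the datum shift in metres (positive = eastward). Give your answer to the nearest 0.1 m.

ΔE = -356.7 m

At φ = -35.7714°, λ = 174.5360°: sin φ = -0.584553, cos φ = 0.811356, sin λ = 0.095220, cos λ = -0.995456.
ΔE = −sin λ·ΔX + cos λ·ΔY = −(0.095220)·(327.4) + (-0.995456)·(327.0) = -356.69 m.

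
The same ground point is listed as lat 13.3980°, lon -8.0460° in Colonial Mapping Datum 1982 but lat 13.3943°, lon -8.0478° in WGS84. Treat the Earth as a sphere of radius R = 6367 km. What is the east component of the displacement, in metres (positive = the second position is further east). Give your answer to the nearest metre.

Δφ = 13.3943° − 13.3980° = -0.0037°; Δλ = -8.0478° − -8.0460° = -0.0018°.
1° along a meridian = πR/180 = 111125 m.
ΔN = Δφ × 111125 = -411.2 m; ΔE = Δλ × 111125 × cos(13.3980°) = -0.0018 × 111125 × 0.972784 = -194.6 m.

ΔE = -195 m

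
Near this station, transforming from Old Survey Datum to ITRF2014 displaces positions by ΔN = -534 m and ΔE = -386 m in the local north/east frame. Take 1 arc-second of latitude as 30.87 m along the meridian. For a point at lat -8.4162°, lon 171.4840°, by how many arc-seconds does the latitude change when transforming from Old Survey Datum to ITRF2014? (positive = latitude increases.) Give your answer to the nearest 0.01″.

1″ of latitude = 30.87 m, so Δφ = -534.0 / 30.87 = -17.298″.

Δφ = -17.30″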